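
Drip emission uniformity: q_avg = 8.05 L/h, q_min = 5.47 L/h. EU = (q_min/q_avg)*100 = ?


EU = (q_min/q_avg)*100 = (5.47/8.05)*100 = 67.9503%

67.9503 %


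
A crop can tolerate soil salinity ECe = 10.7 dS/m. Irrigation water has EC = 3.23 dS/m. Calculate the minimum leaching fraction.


LR = ECiw / (5*ECe - ECiw)
LR = 3.23 / (5*10.7 - 3.23)
LR = 3.23 / 50.2700

0.0643


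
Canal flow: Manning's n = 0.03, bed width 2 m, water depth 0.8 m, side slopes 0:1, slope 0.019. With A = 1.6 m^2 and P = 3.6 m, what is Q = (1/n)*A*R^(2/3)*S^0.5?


R = A/P = 1.6/3.6 = 0.444444
Q = (1/0.03) * 1.6 * 0.444444^(2/3) * 0.019^0.5

4.2814 m^3/s


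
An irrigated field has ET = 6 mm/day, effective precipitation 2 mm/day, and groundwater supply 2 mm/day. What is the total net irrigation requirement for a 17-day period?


Daily deficit = ET - Pe - GW = 6 - 2 - 2 = 2 mm/day
NIR = 2 * 17 = 34 mm

34.0000 mm


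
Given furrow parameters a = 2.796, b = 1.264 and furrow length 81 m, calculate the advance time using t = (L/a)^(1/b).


t = (L/a)^(1/b)
t = (81/2.796)^(1/1.264)
t = 28.969957^(1/1.264)

14.3418 min


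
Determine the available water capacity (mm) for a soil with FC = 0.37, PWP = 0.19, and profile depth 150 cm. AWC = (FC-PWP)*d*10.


AWC = (FC - PWP) * d * 10
AWC = (0.37 - 0.19) * 150 * 10
AWC = 0.1800 * 150 * 10

270.0000 mm


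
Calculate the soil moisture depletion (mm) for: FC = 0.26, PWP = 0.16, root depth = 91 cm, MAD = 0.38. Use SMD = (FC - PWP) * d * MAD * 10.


SMD = (FC - PWP) * d * MAD * 10
SMD = (0.26 - 0.16) * 91 * 0.38 * 10
SMD = 0.1000 * 91 * 0.38 * 10

34.5800 mm


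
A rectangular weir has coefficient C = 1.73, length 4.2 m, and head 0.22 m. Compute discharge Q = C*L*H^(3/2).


Q = C * L * H^(3/2) = 1.73 * 4.2 * 0.22^1.5 = 1.73 * 4.2 * 0.103189

0.7498 m^3/s


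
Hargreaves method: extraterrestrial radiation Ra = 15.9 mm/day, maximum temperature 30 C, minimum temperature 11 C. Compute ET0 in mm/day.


Tmean = (Tmax + Tmin)/2 = (30 + 11)/2 = 20.5
ET0 = 0.0023 * 15.9 * (20.5 + 17.8) * sqrt(30 - 11)
ET0 = 0.0023 * 15.9 * 38.3 * 4.358899

6.1052 mm/day


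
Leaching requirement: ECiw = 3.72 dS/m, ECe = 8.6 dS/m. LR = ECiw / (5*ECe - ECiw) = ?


LR = ECiw / (5*ECe - ECiw)
LR = 3.72 / (5*8.6 - 3.72)
LR = 3.72 / 39.2800

0.0947


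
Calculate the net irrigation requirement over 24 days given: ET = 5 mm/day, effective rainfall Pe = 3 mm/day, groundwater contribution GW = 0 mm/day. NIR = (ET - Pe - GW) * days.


Daily deficit = ET - Pe - GW = 5 - 3 - 0 = 2 mm/day
NIR = 2 * 24 = 48 mm

48.0000 mm


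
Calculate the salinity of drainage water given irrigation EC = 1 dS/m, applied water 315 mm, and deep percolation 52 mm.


EC_dw = EC_iw * D_iw / D_dw
EC_dw = 1 * 315 / 52
EC_dw = 315 / 52

6.0577 dS/m


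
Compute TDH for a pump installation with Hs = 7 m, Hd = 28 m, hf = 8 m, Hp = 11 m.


TDH = Hs + Hd + hf + Hp = 7 + 28 + 8 + 11 = 54

54 m


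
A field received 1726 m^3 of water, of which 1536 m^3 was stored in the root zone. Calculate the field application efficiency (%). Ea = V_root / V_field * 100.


Ea = V_root / V_field * 100 = 1536 / 1726 * 100 = 88.9919%

88.9919 %


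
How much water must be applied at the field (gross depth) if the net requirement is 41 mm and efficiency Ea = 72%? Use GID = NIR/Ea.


Ea = 72% = 0.72
GID = NIR / Ea = 41 / 0.72 = 56.9444 mm

56.9444 mm


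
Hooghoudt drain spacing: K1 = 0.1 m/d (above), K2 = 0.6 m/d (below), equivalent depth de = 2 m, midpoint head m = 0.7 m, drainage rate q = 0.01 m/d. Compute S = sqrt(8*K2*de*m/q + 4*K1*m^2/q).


S^2 = 8*K2*de*m/q + 4*K1*m^2/q
S^2 = 8*0.6*2*0.7/0.01 + 4*0.1*0.7^2/0.01
S = sqrt(691.6000)

26.2983 m


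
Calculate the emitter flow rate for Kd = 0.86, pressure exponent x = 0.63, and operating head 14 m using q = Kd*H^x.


q = Kd * H^x = 0.86 * 14^0.63 = 0.86 * 5.273035

4.5348 L/h


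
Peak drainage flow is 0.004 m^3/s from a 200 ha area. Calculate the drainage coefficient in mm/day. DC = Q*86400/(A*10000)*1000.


DC = Q * 86400 / (A * 10000) * 1000
DC = 0.004 * 86400 / (200 * 10000) * 1000
DC = 345600.0000 / 2000000

0.1728 mm/day


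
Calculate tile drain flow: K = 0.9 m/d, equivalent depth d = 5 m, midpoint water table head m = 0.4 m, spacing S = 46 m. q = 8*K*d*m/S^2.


q = 8*K*d*m/S^2
q = 8*0.9*5*0.4/46^2
q = 14.4000 / 2116

0.0068 m/d


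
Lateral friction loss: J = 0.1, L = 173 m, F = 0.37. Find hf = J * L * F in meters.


hf = J * L * F = 0.1 * 173 * 0.37 = 6.4010 m

6.4010 m


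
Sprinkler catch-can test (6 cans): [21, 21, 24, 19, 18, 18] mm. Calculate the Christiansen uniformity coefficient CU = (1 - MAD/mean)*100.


mean = 20.166667 mm
MAD = 1.833333 mm
CU = (1 - 1.833333/20.166667)*100

90.9091 %


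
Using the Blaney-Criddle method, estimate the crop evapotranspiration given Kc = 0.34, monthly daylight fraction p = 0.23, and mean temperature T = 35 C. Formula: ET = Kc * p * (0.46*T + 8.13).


ET = Kc * p * (0.46*T + 8.13)
ET = 0.34 * 0.23 * (0.46*35 + 8.13)
ET = 0.34 * 0.23 * 24.2300

1.8948 mm/day


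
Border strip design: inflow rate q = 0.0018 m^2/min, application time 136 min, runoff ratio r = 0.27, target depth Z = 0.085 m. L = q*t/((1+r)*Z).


L = q*t/((1+r)*Z)
L = 0.0018*136/((1+0.27)*0.085)
L = 0.2448/0.10795

2.2677 m


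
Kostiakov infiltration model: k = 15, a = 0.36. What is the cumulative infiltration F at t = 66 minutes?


F = k * t^a = 15 * 66^0.36
F = 15 * 4.518932

67.7840 mm


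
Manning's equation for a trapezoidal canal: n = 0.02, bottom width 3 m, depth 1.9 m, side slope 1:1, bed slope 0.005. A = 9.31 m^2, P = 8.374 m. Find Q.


R = A/P = 9.31/8.374 = 1.111775
Q = (1/0.02) * 9.31 * 1.111775^(2/3) * 0.005^0.5

35.3250 m^3/s


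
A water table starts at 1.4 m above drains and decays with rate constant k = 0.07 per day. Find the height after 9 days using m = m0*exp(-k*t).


m = m0 * exp(-k*t)
m = 1.4 * exp(-0.07 * 9)
m = 1.4 * exp(-0.6300)

0.7456 m


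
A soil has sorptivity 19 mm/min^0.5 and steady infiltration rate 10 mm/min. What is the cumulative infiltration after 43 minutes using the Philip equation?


F = S*sqrt(t) + A*t
F = 19*sqrt(43) + 10*43
F = 19*6.557439 + 430

554.5913 mm


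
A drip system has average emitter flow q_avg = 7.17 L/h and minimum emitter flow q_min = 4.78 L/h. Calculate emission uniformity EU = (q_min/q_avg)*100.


EU = (q_min/q_avg)*100 = (4.78/7.17)*100 = 66.6667%

66.6667 %


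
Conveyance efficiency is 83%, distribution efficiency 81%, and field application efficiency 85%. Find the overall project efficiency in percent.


Ec = 0.83, Eb = 0.81, Ea = 0.85
E = 0.83 * 0.81 * 0.85 * 100 = 57.1455%

57.1455 %


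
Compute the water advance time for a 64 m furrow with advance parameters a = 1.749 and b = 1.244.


t = (L/a)^(1/b)
t = (64/1.749)^(1/1.244)
t = 36.592338^(1/1.244)

18.0611 min


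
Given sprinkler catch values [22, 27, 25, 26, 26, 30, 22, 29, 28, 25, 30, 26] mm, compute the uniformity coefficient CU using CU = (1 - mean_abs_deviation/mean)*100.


mean = 26.333333 mm
MAD = 2.055556 mm
CU = (1 - 2.055556/26.333333)*100

92.1941 %


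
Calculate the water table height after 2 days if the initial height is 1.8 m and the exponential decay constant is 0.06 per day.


m = m0 * exp(-k*t)
m = 1.8 * exp(-0.06 * 2)
m = 1.8 * exp(-0.1200)

1.5965 m


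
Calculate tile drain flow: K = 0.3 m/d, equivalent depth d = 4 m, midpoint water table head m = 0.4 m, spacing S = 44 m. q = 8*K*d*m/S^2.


q = 8*K*d*m/S^2
q = 8*0.3*4*0.4/44^2
q = 3.8400 / 1936

0.0020 m/d


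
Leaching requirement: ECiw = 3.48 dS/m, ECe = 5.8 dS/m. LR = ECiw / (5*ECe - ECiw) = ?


LR = ECiw / (5*ECe - ECiw)
LR = 3.48 / (5*5.8 - 3.48)
LR = 3.48 / 25.5200

0.1364


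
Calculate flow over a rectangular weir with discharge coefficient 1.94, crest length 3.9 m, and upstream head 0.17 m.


Q = C * L * H^(3/2) = 1.94 * 3.9 * 0.17^1.5 = 1.94 * 3.9 * 0.070093

0.5303 m^3/s


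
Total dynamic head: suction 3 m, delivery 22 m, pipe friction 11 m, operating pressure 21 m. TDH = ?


TDH = Hs + Hd + hf + Hp = 3 + 22 + 11 + 21 = 57

57 m


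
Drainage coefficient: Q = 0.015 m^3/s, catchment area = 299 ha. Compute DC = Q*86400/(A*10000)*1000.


DC = Q * 86400 / (A * 10000) * 1000
DC = 0.015 * 86400 / (299 * 10000) * 1000
DC = 1296000.0000 / 2990000

0.4334 mm/day


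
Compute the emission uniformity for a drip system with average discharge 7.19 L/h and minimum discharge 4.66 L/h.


EU = (q_min/q_avg)*100 = (4.66/7.19)*100 = 64.8122%

64.8122 %


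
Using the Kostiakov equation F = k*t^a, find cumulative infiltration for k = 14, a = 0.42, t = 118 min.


F = k * t^a = 14 * 118^0.42
F = 14 * 7.416354

103.8290 mm


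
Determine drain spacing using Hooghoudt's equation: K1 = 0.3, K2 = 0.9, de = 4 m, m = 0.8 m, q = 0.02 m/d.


S^2 = 8*K2*de*m/q + 4*K1*m^2/q
S^2 = 8*0.9*4*0.8/0.02 + 4*0.3*0.8^2/0.02
S = sqrt(1190.4000)

34.5022 m


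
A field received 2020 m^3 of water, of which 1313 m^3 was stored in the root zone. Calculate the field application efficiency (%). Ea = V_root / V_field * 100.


Ea = V_root / V_field * 100 = 1313 / 2020 * 100 = 65.0000%

65.0000 %


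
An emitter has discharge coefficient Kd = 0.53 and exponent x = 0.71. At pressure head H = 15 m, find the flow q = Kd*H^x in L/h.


q = Kd * H^x = 0.53 * 15^0.71 = 0.53 * 6.839507

3.6249 L/h


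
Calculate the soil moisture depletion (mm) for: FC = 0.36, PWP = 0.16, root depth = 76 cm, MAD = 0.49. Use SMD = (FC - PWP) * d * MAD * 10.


SMD = (FC - PWP) * d * MAD * 10
SMD = (0.36 - 0.16) * 76 * 0.49 * 10
SMD = 0.2000 * 76 * 0.49 * 10

74.4800 mm


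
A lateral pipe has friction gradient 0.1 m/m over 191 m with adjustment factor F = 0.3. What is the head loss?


hf = J * L * F = 0.1 * 191 * 0.3 = 5.7300 m

5.7300 m


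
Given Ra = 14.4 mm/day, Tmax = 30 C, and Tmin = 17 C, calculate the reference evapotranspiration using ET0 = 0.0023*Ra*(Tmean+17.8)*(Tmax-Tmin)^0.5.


Tmean = (Tmax + Tmin)/2 = (30 + 17)/2 = 23.5
ET0 = 0.0023 * 14.4 * (23.5 + 17.8) * sqrt(30 - 17)
ET0 = 0.0023 * 14.4 * 41.3 * 3.605551

4.9319 mm/day


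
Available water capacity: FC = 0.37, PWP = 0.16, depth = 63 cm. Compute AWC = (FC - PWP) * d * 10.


AWC = (FC - PWP) * d * 10
AWC = (0.37 - 0.16) * 63 * 10
AWC = 0.2100 * 63 * 10

132.3000 mm


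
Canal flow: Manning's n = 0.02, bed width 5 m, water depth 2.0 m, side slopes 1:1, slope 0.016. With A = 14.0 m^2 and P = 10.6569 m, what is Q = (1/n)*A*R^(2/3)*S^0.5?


R = A/P = 14.0/10.6569 = 1.313703
Q = (1/0.02) * 14.0 * 1.313703^(2/3) * 0.016^0.5

106.2077 m^3/s


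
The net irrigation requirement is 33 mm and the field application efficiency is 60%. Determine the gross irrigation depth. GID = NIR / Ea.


Ea = 60% = 0.6
GID = NIR / Ea = 33 / 0.6 = 55.0000 mm

55.0000 mm


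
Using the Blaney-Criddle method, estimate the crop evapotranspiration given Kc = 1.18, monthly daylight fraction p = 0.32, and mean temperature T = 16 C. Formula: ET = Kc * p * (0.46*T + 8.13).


ET = Kc * p * (0.46*T + 8.13)
ET = 1.18 * 0.32 * (0.46*16 + 8.13)
ET = 1.18 * 0.32 * 15.4900

5.8490 mm/day


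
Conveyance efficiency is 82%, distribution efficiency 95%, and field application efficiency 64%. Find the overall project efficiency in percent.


Ec = 0.82, Eb = 0.95, Ea = 0.64
E = 0.82 * 0.95 * 0.64 * 100 = 49.8560%

49.8560 %


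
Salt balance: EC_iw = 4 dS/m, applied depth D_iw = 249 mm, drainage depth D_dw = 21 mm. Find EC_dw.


EC_dw = EC_iw * D_iw / D_dw
EC_dw = 4 * 249 / 21
EC_dw = 996 / 21

47.4286 dS/m


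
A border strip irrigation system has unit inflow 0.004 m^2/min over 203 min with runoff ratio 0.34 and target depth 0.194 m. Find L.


L = q*t/((1+r)*Z)
L = 0.004*203/((1+0.34)*0.194)
L = 0.812/0.25996

3.1236 m


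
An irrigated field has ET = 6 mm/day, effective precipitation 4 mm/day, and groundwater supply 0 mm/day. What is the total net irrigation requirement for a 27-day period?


Daily deficit = ET - Pe - GW = 6 - 4 - 0 = 2 mm/day
NIR = 2 * 27 = 54 mm

54.0000 mm


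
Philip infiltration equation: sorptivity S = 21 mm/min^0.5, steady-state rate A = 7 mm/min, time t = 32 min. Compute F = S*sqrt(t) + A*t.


F = S*sqrt(t) + A*t
F = 21*sqrt(32) + 7*32
F = 21*5.656854 + 224

342.7939 mm


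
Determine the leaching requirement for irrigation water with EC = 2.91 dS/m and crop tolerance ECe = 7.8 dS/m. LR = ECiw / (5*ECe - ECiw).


LR = ECiw / (5*ECe - ECiw)
LR = 2.91 / (5*7.8 - 2.91)
LR = 2.91 / 36.0900

0.0806


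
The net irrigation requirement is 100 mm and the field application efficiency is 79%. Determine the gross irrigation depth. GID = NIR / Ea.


Ea = 79% = 0.79
GID = NIR / Ea = 100 / 0.79 = 126.5823 mm

126.5823 mm


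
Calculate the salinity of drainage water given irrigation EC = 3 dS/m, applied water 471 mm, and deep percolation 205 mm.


EC_dw = EC_iw * D_iw / D_dw
EC_dw = 3 * 471 / 205
EC_dw = 1413 / 205

6.8927 dS/m


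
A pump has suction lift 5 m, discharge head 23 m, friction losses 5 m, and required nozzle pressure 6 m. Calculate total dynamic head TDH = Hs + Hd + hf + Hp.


TDH = Hs + Hd + hf + Hp = 5 + 23 + 5 + 6 = 39

39 m


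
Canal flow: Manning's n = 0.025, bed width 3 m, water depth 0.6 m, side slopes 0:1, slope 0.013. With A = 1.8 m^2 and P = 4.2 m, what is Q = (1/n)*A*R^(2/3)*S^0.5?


R = A/P = 1.8/4.2 = 0.428571
Q = (1/0.025) * 1.8 * 0.428571^(2/3) * 0.013^0.5

4.6664 m^3/s


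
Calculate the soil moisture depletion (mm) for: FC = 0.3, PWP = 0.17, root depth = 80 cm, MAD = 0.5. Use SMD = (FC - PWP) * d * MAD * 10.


SMD = (FC - PWP) * d * MAD * 10
SMD = (0.3 - 0.17) * 80 * 0.5 * 10
SMD = 0.1300 * 80 * 0.5 * 10

52.0000 mm


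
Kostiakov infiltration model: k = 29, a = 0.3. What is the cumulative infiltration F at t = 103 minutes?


F = k * t^a = 29 * 103^0.3
F = 29 * 4.016531

116.4794 mm


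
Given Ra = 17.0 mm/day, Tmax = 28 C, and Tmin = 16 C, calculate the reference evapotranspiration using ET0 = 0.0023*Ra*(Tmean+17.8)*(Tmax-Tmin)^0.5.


Tmean = (Tmax + Tmin)/2 = (28 + 16)/2 = 22.0
ET0 = 0.0023 * 17.0 * (22.0 + 17.8) * sqrt(28 - 16)
ET0 = 0.0023 * 17.0 * 39.8 * 3.464102

5.3908 mm/day


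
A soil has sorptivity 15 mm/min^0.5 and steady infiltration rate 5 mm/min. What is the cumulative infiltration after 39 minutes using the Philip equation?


F = S*sqrt(t) + A*t
F = 15*sqrt(39) + 5*39
F = 15*6.244998 + 195

288.6750 mm


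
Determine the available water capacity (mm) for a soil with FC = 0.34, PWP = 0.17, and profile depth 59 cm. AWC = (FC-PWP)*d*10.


AWC = (FC - PWP) * d * 10
AWC = (0.34 - 0.17) * 59 * 10
AWC = 0.1700 * 59 * 10

100.3000 mm


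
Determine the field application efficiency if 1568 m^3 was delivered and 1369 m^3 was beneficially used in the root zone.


Ea = V_root / V_field * 100 = 1369 / 1568 * 100 = 87.3087%

87.3087 %


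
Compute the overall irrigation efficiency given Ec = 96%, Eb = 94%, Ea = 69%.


Ec = 0.96, Eb = 0.94, Ea = 0.69
E = 0.96 * 0.94 * 0.69 * 100 = 62.2656%

62.2656 %


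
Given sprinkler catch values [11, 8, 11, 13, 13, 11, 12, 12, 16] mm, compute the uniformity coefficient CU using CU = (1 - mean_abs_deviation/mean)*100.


mean = 11.888889 mm
MAD = 1.456790 mm
CU = (1 - 1.456790/11.888889)*100

87.7466 %


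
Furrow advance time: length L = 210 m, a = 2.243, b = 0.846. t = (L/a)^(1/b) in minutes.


t = (L/a)^(1/b)
t = (210/2.243)^(1/0.846)
t = 93.624610^(1/0.846)

213.9185 min


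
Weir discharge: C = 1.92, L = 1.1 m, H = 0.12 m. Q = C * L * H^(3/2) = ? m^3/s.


Q = C * L * H^(3/2) = 1.92 * 1.1 * 0.12^1.5 = 1.92 * 1.1 * 0.041569

0.0878 m^3/s


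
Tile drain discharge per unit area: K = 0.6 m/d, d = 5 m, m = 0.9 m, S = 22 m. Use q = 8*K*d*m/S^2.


q = 8*K*d*m/S^2
q = 8*0.6*5*0.9/22^2
q = 21.6000 / 484

0.0446 m/d


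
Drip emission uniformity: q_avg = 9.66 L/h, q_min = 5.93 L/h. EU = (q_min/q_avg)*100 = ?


EU = (q_min/q_avg)*100 = (5.93/9.66)*100 = 61.3872%

61.3872 %


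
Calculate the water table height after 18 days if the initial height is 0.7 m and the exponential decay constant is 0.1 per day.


m = m0 * exp(-k*t)
m = 0.7 * exp(-0.1 * 18)
m = 0.7 * exp(-1.8000)

0.1157 m


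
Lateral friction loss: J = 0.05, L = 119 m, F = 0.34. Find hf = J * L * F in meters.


hf = J * L * F = 0.05 * 119 * 0.34 = 2.0230 m

2.0230 m


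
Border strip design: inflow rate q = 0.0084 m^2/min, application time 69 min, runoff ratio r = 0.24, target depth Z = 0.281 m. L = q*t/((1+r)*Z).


L = q*t/((1+r)*Z)
L = 0.0084*69/((1+0.24)*0.281)
L = 0.5796/0.34844

1.6634 m


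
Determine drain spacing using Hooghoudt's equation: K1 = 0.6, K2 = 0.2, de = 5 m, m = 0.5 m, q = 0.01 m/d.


S^2 = 8*K2*de*m/q + 4*K1*m^2/q
S^2 = 8*0.2*5*0.5/0.01 + 4*0.6*0.5^2/0.01
S = sqrt(460.0000)

21.4476 m


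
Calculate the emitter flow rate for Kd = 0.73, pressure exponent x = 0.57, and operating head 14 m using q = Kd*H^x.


q = Kd * H^x = 0.73 * 14^0.57 = 0.73 * 4.500834

3.2856 L/h


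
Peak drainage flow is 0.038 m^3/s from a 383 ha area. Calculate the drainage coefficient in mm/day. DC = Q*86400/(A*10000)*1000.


DC = Q * 86400 / (A * 10000) * 1000
DC = 0.038 * 86400 / (383 * 10000) * 1000
DC = 3283200.0000 / 3830000

0.8572 mm/day


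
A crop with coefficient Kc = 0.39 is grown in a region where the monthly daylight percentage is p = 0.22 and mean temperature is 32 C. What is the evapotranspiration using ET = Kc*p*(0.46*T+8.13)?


ET = Kc * p * (0.46*T + 8.13)
ET = 0.39 * 0.22 * (0.46*32 + 8.13)
ET = 0.39 * 0.22 * 22.8500

1.9605 mm/day


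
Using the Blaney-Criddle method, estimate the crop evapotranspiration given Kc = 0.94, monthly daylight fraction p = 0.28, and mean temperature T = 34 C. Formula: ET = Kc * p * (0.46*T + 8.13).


ET = Kc * p * (0.46*T + 8.13)
ET = 0.94 * 0.28 * (0.46*34 + 8.13)
ET = 0.94 * 0.28 * 23.7700

6.2563 mm/day


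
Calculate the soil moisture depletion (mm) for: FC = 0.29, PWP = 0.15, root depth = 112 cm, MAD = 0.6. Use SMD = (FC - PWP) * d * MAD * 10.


SMD = (FC - PWP) * d * MAD * 10
SMD = (0.29 - 0.15) * 112 * 0.6 * 10
SMD = 0.1400 * 112 * 0.6 * 10

94.0800 mm


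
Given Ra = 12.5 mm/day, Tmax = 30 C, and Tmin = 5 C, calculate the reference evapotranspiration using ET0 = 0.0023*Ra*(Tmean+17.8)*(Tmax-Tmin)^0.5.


Tmean = (Tmax + Tmin)/2 = (30 + 5)/2 = 17.5
ET0 = 0.0023 * 12.5 * (17.5 + 17.8) * sqrt(30 - 5)
ET0 = 0.0023 * 12.5 * 35.3 * 5.000000

5.0744 mm/day


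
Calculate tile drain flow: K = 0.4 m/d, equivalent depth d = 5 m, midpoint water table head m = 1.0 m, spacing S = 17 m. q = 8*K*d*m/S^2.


q = 8*K*d*m/S^2
q = 8*0.4*5*1.0/17^2
q = 16.0000 / 289

0.0554 m/d


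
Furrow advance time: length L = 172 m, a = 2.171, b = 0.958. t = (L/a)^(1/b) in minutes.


t = (L/a)^(1/b)
t = (172/2.171)^(1/0.958)
t = 79.226163^(1/0.958)

95.9660 min


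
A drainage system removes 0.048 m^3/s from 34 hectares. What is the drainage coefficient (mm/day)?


DC = Q * 86400 / (A * 10000) * 1000
DC = 0.048 * 86400 / (34 * 10000) * 1000
DC = 4147200.0000 / 340000

12.1976 mm/day


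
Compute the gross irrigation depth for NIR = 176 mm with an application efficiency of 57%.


Ea = 57% = 0.57
GID = NIR / Ea = 176 / 0.57 = 308.7719 mm

308.7719 mm


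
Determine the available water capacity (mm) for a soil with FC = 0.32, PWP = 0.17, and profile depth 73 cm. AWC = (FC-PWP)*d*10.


AWC = (FC - PWP) * d * 10
AWC = (0.32 - 0.17) * 73 * 10
AWC = 0.1500 * 73 * 10

109.5000 mm


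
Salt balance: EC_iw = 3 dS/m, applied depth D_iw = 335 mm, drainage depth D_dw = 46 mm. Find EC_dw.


EC_dw = EC_iw * D_iw / D_dw
EC_dw = 3 * 335 / 46
EC_dw = 1005 / 46

21.8478 dS/m


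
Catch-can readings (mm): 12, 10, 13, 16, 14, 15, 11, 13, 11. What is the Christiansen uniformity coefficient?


mean = 12.777778 mm
MAD = 1.580247 mm
CU = (1 - 1.580247/12.777778)*100

87.6328 %


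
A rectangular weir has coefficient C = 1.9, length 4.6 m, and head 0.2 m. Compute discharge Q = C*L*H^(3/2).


Q = C * L * H^(3/2) = 1.9 * 4.6 * 0.2^1.5 = 1.9 * 4.6 * 0.089443

0.7817 m^3/s


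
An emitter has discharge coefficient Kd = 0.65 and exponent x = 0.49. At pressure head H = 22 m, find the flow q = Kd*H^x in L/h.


q = Kd * H^x = 0.65 * 22^0.49 = 0.65 * 4.547651

2.9560 L/h


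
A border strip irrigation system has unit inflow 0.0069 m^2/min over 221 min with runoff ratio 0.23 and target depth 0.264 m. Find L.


L = q*t/((1+r)*Z)
L = 0.0069*221/((1+0.23)*0.264)
L = 1.5249/0.32472

4.6960 m


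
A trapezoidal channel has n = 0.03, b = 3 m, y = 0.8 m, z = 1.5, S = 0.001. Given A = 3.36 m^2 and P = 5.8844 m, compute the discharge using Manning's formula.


R = A/P = 3.36/5.8844 = 0.571001
Q = (1/0.03) * 3.36 * 0.571001^(2/3) * 0.001^0.5

2.4377 m^3/s


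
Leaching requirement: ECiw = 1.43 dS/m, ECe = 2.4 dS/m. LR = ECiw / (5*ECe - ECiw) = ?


LR = ECiw / (5*ECe - ECiw)
LR = 1.43 / (5*2.4 - 1.43)
LR = 1.43 / 10.5700

0.1353


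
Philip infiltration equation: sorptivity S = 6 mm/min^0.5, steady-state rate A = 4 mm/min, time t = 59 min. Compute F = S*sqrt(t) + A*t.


F = S*sqrt(t) + A*t
F = 6*sqrt(59) + 4*59
F = 6*7.681146 + 236

282.0869 mm


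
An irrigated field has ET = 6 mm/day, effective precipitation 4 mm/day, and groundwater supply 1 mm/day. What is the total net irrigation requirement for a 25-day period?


Daily deficit = ET - Pe - GW = 6 - 4 - 1 = 1 mm/day
NIR = 1 * 25 = 25 mm

25.0000 mm


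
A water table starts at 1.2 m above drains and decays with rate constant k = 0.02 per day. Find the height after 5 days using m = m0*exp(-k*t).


m = m0 * exp(-k*t)
m = 1.2 * exp(-0.02 * 5)
m = 1.2 * exp(-0.1000)

1.0858 m


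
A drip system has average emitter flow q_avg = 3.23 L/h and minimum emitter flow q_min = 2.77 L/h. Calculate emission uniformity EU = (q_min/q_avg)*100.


EU = (q_min/q_avg)*100 = (2.77/3.23)*100 = 85.7585%

85.7585 %


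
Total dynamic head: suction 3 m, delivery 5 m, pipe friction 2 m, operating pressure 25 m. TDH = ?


TDH = Hs + Hd + hf + Hp = 3 + 5 + 2 + 25 = 35

35 m


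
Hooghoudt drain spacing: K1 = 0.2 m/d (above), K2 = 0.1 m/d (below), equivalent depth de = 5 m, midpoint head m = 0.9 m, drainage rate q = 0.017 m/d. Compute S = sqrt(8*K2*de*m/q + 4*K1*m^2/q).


S^2 = 8*K2*de*m/q + 4*K1*m^2/q
S^2 = 8*0.1*5*0.9/0.017 + 4*0.2*0.9^2/0.017
S = sqrt(249.8824)

15.8077 m


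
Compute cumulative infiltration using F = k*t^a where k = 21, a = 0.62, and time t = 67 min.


F = k * t^a = 21 * 67^0.62
F = 21 * 13.557087

284.6988 mm


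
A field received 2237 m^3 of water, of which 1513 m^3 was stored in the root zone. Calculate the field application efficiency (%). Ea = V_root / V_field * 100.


Ea = V_root / V_field * 100 = 1513 / 2237 * 100 = 67.6352%

67.6352 %


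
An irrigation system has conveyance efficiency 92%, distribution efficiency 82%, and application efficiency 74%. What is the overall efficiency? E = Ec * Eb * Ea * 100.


Ec = 0.92, Eb = 0.82, Ea = 0.74
E = 0.92 * 0.82 * 0.74 * 100 = 55.8256%

55.8256 %


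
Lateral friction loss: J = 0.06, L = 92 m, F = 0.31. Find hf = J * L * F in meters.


hf = J * L * F = 0.06 * 92 * 0.31 = 1.7112 m

1.7112 m


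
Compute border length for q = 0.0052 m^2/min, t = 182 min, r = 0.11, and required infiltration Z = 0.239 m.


L = q*t/((1+r)*Z)
L = 0.0052*182/((1+0.11)*0.239)
L = 0.9464/0.26529

3.5674 m


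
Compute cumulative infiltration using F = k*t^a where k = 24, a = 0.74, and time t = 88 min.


F = k * t^a = 24 * 88^0.74
F = 24 * 27.473702

659.3688 mm


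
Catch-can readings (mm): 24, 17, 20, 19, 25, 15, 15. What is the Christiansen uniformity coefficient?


mean = 19.285714 mm
MAD = 3.183673 mm
CU = (1 - 3.183673/19.285714)*100

83.4921 %


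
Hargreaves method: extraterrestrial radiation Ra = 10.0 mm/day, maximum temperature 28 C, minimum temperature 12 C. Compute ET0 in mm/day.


Tmean = (Tmax + Tmin)/2 = (28 + 12)/2 = 20.0
ET0 = 0.0023 * 10.0 * (20.0 + 17.8) * sqrt(28 - 12)
ET0 = 0.0023 * 10.0 * 37.8 * 4.000000

3.4776 mm/day


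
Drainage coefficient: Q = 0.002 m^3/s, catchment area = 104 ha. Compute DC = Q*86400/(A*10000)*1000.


DC = Q * 86400 / (A * 10000) * 1000
DC = 0.002 * 86400 / (104 * 10000) * 1000
DC = 172800.0000 / 1040000

0.1662 mm/day


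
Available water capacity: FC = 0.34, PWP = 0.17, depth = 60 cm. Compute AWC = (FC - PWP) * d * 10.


AWC = (FC - PWP) * d * 10
AWC = (0.34 - 0.17) * 60 * 10
AWC = 0.1700 * 60 * 10

102.0000 mm


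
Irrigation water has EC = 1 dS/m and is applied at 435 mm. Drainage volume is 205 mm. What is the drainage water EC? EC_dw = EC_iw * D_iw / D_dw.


EC_dw = EC_iw * D_iw / D_dw
EC_dw = 1 * 435 / 205
EC_dw = 435 / 205

2.1220 dS/m


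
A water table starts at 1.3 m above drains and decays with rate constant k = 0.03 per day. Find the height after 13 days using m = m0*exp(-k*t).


m = m0 * exp(-k*t)
m = 1.3 * exp(-0.03 * 13)
m = 1.3 * exp(-0.3900)

0.8802 m


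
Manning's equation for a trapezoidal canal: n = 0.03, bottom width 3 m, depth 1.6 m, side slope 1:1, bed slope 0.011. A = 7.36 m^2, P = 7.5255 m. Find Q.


R = A/P = 7.36/7.5255 = 0.978008
Q = (1/0.03) * 7.36 * 0.978008^(2/3) * 0.011^0.5

25.3521 m^3/s


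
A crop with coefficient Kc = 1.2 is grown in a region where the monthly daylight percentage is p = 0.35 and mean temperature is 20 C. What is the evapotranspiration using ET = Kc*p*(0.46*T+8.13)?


ET = Kc * p * (0.46*T + 8.13)
ET = 1.2 * 0.35 * (0.46*20 + 8.13)
ET = 1.2 * 0.35 * 17.3300

7.2786 mm/day


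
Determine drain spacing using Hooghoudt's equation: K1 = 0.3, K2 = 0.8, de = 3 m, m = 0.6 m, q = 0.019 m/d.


S^2 = 8*K2*de*m/q + 4*K1*m^2/q
S^2 = 8*0.8*3*0.6/0.019 + 4*0.3*0.6^2/0.019
S = sqrt(629.0526)

25.0809 m


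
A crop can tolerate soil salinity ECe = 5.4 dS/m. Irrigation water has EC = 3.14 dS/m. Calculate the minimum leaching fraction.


LR = ECiw / (5*ECe - ECiw)
LR = 3.14 / (5*5.4 - 3.14)
LR = 3.14 / 23.8600

0.1316


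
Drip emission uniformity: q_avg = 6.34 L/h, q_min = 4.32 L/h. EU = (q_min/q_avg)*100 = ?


EU = (q_min/q_avg)*100 = (4.32/6.34)*100 = 68.1388%

68.1388 %


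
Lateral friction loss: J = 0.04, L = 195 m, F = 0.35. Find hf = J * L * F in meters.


hf = J * L * F = 0.04 * 195 * 0.35 = 2.7300 m

2.7300 m


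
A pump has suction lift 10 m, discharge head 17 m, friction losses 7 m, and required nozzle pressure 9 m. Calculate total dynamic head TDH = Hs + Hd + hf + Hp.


TDH = Hs + Hd + hf + Hp = 10 + 17 + 7 + 9 = 43

43 m


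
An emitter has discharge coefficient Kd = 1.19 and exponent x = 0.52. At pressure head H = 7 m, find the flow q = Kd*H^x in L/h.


q = Kd * H^x = 1.19 * 7^0.52 = 1.19 * 2.750749

3.2734 L/h


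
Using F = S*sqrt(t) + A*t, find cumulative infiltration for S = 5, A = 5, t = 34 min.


F = S*sqrt(t) + A*t
F = 5*sqrt(34) + 5*34
F = 5*5.830952 + 170

199.1548 mm


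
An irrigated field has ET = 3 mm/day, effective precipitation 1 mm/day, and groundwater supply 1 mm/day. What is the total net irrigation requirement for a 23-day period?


Daily deficit = ET - Pe - GW = 3 - 1 - 1 = 1 mm/day
NIR = 1 * 23 = 23 mm

23.0000 mm


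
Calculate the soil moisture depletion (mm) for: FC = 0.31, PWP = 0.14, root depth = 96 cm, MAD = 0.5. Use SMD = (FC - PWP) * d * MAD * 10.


SMD = (FC - PWP) * d * MAD * 10
SMD = (0.31 - 0.14) * 96 * 0.5 * 10
SMD = 0.1700 * 96 * 0.5 * 10

81.6000 mm


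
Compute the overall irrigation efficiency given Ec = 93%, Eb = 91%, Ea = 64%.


Ec = 0.93, Eb = 0.91, Ea = 0.64
E = 0.93 * 0.91 * 0.64 * 100 = 54.1632%

54.1632 %


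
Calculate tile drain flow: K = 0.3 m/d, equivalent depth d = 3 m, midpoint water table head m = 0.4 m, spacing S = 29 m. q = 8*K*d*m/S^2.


q = 8*K*d*m/S^2
q = 8*0.3*3*0.4/29^2
q = 2.8800 / 841

0.0034 m/d


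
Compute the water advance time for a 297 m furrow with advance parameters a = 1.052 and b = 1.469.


t = (L/a)^(1/b)
t = (297/1.052)^(1/1.469)
t = 282.319392^(1/1.469)

46.5914 min


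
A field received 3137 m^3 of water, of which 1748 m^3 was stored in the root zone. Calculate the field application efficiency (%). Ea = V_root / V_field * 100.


Ea = V_root / V_field * 100 = 1748 / 3137 * 100 = 55.7220%

55.7220 %


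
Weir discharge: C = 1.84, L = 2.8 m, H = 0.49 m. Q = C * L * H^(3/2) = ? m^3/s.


Q = C * L * H^(3/2) = 1.84 * 2.8 * 0.49^1.5 = 1.84 * 2.8 * 0.343000

1.7671 m^3/s


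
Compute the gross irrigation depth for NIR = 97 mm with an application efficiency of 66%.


Ea = 66% = 0.66
GID = NIR / Ea = 97 / 0.66 = 146.9697 mm

146.9697 mm


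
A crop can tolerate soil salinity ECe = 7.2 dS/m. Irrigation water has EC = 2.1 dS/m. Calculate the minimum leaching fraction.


LR = ECiw / (5*ECe - ECiw)
LR = 2.1 / (5*7.2 - 2.1)
LR = 2.1 / 33.9000

0.0619


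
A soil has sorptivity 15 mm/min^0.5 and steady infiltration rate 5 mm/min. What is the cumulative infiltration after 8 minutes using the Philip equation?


F = S*sqrt(t) + A*t
F = 15*sqrt(8) + 5*8
F = 15*2.828427 + 40

82.4264 mm


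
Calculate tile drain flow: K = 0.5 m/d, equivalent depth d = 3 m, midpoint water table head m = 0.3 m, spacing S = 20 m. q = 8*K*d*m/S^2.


q = 8*K*d*m/S^2
q = 8*0.5*3*0.3/20^2
q = 3.6000 / 400

0.0090 m/d


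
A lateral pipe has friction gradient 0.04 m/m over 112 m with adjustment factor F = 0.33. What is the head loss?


hf = J * L * F = 0.04 * 112 * 0.33 = 1.4784 m

1.4784 m


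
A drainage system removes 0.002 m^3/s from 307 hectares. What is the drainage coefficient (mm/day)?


DC = Q * 86400 / (A * 10000) * 1000
DC = 0.002 * 86400 / (307 * 10000) * 1000
DC = 172800.0000 / 3070000

0.0563 mm/day


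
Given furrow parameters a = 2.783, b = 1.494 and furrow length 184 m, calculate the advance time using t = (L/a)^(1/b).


t = (L/a)^(1/b)
t = (184/2.783)^(1/1.494)
t = 66.115702^(1/1.494)

16.5352 min


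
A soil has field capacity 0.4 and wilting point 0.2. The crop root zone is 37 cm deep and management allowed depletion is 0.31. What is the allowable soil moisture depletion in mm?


SMD = (FC - PWP) * d * MAD * 10
SMD = (0.4 - 0.2) * 37 * 0.31 * 10
SMD = 0.2000 * 37 * 0.31 * 10

22.9400 mm


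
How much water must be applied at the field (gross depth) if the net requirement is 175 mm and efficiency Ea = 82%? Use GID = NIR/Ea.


Ea = 82% = 0.82
GID = NIR / Ea = 175 / 0.82 = 213.4146 mm

213.4146 mm


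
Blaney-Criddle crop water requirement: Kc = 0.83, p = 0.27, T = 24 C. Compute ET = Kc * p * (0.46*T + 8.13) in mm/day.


ET = Kc * p * (0.46*T + 8.13)
ET = 0.83 * 0.27 * (0.46*24 + 8.13)
ET = 0.83 * 0.27 * 19.1700

4.2960 mm/day


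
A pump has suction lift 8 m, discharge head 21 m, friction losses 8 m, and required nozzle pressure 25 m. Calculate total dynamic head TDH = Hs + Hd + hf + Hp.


TDH = Hs + Hd + hf + Hp = 8 + 21 + 8 + 25 = 62

62 m


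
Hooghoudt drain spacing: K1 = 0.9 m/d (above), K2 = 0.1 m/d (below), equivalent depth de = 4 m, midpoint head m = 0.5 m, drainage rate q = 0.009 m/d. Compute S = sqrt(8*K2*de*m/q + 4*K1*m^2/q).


S^2 = 8*K2*de*m/q + 4*K1*m^2/q
S^2 = 8*0.1*4*0.5/0.009 + 4*0.9*0.5^2/0.009
S = sqrt(277.7778)

16.6667 m


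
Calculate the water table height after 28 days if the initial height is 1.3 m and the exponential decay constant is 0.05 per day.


m = m0 * exp(-k*t)
m = 1.3 * exp(-0.05 * 28)
m = 1.3 * exp(-1.4000)

0.3206 m


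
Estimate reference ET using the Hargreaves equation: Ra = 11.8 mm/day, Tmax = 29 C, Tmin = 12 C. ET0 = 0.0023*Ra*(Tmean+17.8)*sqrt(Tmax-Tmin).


Tmean = (Tmax + Tmin)/2 = (29 + 12)/2 = 20.5
ET0 = 0.0023 * 11.8 * (20.5 + 17.8) * sqrt(29 - 12)
ET0 = 0.0023 * 11.8 * 38.3 * 4.123106

4.2858 mm/day


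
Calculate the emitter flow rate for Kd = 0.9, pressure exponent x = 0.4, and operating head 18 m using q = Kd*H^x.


q = Kd * H^x = 0.9 * 18^0.4 = 0.9 * 3.177672

2.8599 L/h


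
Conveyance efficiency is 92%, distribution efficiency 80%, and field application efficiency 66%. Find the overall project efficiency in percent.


Ec = 0.92, Eb = 0.8, Ea = 0.66
E = 0.92 * 0.8 * 0.66 * 100 = 48.5760%

48.5760 %


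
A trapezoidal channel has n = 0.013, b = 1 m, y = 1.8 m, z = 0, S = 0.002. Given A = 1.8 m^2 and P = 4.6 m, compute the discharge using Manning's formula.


R = A/P = 1.8/4.6 = 0.391304
Q = (1/0.013) * 1.8 * 0.391304^(2/3) * 0.002^0.5

3.3127 m^3/s


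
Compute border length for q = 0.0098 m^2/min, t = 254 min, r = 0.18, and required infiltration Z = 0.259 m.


L = q*t/((1+r)*Z)
L = 0.0098*254/((1+0.18)*0.259)
L = 2.4892/0.30562

8.1448 m


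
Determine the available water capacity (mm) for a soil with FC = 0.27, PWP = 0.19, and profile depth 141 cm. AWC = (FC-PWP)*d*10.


AWC = (FC - PWP) * d * 10
AWC = (0.27 - 0.19) * 141 * 10
AWC = 0.0800 * 141 * 10

112.8000 mm


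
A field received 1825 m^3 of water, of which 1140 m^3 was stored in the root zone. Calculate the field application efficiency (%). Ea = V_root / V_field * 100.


Ea = V_root / V_field * 100 = 1140 / 1825 * 100 = 62.4658%

62.4658 %


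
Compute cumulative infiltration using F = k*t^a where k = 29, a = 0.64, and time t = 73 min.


F = k * t^a = 29 * 73^0.64
F = 29 * 15.578536

451.7775 mm


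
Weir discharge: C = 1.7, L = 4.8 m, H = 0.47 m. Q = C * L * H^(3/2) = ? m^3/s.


Q = C * L * H^(3/2) = 1.7 * 4.8 * 0.47^1.5 = 1.7 * 4.8 * 0.322216

2.6293 m^3/s


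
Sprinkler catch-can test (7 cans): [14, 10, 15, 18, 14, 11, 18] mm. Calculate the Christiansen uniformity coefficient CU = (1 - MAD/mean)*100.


mean = 14.285714 mm
MAD = 2.326531 mm
CU = (1 - 2.326531/14.285714)*100

83.7143 %


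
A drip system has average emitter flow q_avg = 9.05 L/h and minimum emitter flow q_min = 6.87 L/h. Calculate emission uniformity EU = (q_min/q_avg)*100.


EU = (q_min/q_avg)*100 = (6.87/9.05)*100 = 75.9116%

75.9116 %


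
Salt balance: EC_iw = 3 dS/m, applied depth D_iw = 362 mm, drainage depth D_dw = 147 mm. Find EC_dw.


EC_dw = EC_iw * D_iw / D_dw
EC_dw = 3 * 362 / 147
EC_dw = 1086 / 147

7.3878 dS/m


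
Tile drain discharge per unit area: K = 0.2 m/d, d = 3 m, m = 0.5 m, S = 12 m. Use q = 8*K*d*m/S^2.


q = 8*K*d*m/S^2
q = 8*0.2*3*0.5/12^2
q = 2.4000 / 144

0.0167 m/d


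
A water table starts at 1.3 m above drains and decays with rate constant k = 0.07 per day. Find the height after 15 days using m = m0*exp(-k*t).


m = m0 * exp(-k*t)
m = 1.3 * exp(-0.07 * 15)
m = 1.3 * exp(-1.0500)

0.4549 m


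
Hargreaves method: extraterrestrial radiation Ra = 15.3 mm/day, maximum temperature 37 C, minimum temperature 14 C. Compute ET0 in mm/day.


Tmean = (Tmax + Tmin)/2 = (37 + 14)/2 = 25.5
ET0 = 0.0023 * 15.3 * (25.5 + 17.8) * sqrt(37 - 14)
ET0 = 0.0023 * 15.3 * 43.3 * 4.795832

7.3075 mm/day


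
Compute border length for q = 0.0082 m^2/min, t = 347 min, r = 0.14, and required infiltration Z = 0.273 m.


L = q*t/((1+r)*Z)
L = 0.0082*347/((1+0.14)*0.273)
L = 2.8454/0.31122

9.1427 m


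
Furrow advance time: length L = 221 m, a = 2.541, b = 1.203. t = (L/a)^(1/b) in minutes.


t = (L/a)^(1/b)
t = (221/2.541)^(1/1.203)
t = 86.973632^(1/1.203)

40.9379 min


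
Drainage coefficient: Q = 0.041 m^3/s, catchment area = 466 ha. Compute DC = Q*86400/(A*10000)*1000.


DC = Q * 86400 / (A * 10000) * 1000
DC = 0.041 * 86400 / (466 * 10000) * 1000
DC = 3542400.0000 / 4660000

0.7602 mm/day


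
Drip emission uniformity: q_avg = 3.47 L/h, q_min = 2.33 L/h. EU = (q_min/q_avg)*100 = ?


EU = (q_min/q_avg)*100 = (2.33/3.47)*100 = 67.1470%

67.1470 %


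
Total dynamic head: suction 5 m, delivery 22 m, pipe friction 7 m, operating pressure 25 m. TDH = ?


TDH = Hs + Hd + hf + Hp = 5 + 22 + 7 + 25 = 59

59 m


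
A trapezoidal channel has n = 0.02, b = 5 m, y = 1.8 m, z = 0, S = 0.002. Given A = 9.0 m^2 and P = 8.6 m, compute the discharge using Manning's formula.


R = A/P = 9.0/8.6 = 1.046512
Q = (1/0.02) * 9.0 * 1.046512^(2/3) * 0.002^0.5

20.7439 m^3/s


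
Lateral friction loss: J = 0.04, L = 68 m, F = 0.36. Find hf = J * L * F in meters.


hf = J * L * F = 0.04 * 68 * 0.36 = 0.9792 m

0.9792 m


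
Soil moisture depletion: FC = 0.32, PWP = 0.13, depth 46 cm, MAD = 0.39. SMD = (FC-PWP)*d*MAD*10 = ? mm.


SMD = (FC - PWP) * d * MAD * 10
SMD = (0.32 - 0.13) * 46 * 0.39 * 10
SMD = 0.1900 * 46 * 0.39 * 10

34.0860 mm


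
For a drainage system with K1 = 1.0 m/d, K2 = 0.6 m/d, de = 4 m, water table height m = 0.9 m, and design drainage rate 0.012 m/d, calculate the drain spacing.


S^2 = 8*K2*de*m/q + 4*K1*m^2/q
S^2 = 8*0.6*4*0.9/0.012 + 4*1.0*0.9^2/0.012
S = sqrt(1710.0000)

41.3521 m


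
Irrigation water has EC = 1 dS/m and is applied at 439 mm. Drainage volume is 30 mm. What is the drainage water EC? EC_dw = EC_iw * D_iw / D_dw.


EC_dw = EC_iw * D_iw / D_dw
EC_dw = 1 * 439 / 30
EC_dw = 439 / 30

14.6333 dS/m


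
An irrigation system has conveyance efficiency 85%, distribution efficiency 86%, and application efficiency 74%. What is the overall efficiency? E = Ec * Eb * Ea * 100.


Ec = 0.85, Eb = 0.86, Ea = 0.74
E = 0.85 * 0.86 * 0.74 * 100 = 54.0940%

54.0940 %


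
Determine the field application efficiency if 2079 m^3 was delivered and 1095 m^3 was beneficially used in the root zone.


Ea = V_root / V_field * 100 = 1095 / 2079 * 100 = 52.6696%

52.6696 %


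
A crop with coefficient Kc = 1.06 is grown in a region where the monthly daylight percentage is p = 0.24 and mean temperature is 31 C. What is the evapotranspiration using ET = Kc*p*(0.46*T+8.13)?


ET = Kc * p * (0.46*T + 8.13)
ET = 1.06 * 0.24 * (0.46*31 + 8.13)
ET = 1.06 * 0.24 * 22.3900

5.6960 mm/day


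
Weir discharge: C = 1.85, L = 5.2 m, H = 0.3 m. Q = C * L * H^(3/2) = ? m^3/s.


Q = C * L * H^(3/2) = 1.85 * 5.2 * 0.3^1.5 = 1.85 * 5.2 * 0.164317

1.5807 m^3/s


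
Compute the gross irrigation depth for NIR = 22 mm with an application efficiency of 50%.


Ea = 50% = 0.5
GID = NIR / Ea = 22 / 0.5 = 44.0000 mm

44.0000 mm


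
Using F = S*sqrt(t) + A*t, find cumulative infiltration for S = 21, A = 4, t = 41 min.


F = S*sqrt(t) + A*t
F = 21*sqrt(41) + 4*41
F = 21*6.403124 + 164

298.4656 mm


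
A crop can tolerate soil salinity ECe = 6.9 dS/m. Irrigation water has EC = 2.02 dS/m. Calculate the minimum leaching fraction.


LR = ECiw / (5*ECe - ECiw)
LR = 2.02 / (5*6.9 - 2.02)
LR = 2.02 / 32.4800

0.0622


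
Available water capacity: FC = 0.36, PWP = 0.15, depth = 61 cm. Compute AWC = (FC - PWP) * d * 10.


AWC = (FC - PWP) * d * 10
AWC = (0.36 - 0.15) * 61 * 10
AWC = 0.2100 * 61 * 10

128.1000 mm


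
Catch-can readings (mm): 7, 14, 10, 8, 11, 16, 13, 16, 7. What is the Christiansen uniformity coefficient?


mean = 11.333333 mm
MAD = 3.037037 mm
CU = (1 - 3.037037/11.333333)*100

73.2026 %


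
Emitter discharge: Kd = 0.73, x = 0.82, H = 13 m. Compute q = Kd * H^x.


q = Kd * H^x = 0.73 * 13^0.82 = 0.73 * 8.192823

5.9808 L/h


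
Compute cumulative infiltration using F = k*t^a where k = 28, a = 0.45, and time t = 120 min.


F = k * t^a = 28 * 120^0.45
F = 28 * 8.622467

241.4291 mm


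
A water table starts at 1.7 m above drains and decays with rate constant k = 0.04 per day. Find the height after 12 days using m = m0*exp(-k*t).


m = m0 * exp(-k*t)
m = 1.7 * exp(-0.04 * 12)
m = 1.7 * exp(-0.4800)

1.0519 m


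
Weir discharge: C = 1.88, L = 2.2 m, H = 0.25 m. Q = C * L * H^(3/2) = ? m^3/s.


Q = C * L * H^(3/2) = 1.88 * 2.2 * 0.25^1.5 = 1.88 * 2.2 * 0.125000

0.5170 m^3/s
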